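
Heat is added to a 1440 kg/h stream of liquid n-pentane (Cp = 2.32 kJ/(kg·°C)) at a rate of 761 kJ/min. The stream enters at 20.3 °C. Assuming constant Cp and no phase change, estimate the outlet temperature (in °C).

T_out = 34.0 °C

Q = 761 kJ/min = 45660 kJ/h
ΔT = Q/(ṁ·Cp) = 45660/(1440×2.32) = 13.667 K
T_out = 20.3 + 13.667 = 33.967 °C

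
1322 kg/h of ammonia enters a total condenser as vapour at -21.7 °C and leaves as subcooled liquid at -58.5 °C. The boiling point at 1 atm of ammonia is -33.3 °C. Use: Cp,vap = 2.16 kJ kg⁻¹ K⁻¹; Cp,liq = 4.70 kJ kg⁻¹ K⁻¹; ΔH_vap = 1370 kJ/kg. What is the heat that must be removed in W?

Q_c = 556000 W

vapour -21.7→-33.3 °C: -25.056 kJ/kg
condensation at -33.3 °C: -1370 kJ/kg
liquid -33.3→-58.5 °C: -118.44 kJ/kg
Δh = -25.056 + -1370 + -118.44 = -1513.5 kJ/kg
Q = ṁ·Δh = 1322 kg/h × -1513.5 kJ/kg = -2.0008e+06 kJ/h
|Q| = 555.79 kW = 555790 W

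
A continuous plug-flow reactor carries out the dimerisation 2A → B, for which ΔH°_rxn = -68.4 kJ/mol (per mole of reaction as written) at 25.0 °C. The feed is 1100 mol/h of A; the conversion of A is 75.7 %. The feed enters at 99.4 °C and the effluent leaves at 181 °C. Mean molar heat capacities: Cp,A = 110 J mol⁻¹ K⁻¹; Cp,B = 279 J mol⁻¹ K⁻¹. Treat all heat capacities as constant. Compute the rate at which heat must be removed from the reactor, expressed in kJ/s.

Extent of reaction ξ = 0.757 × 1100 / 2 = 416.35 mol/h
Reaction term: ξ·ΔH°_rxn = 416.35 × -68.4 = -28478 kJ/h
Sensible, feed 99.4→25 °C: -9002.4 kJ/h
Outlet flows (mol/h): A 267.3, B 416.35
Sensible, products 25→181 °C: 22708 kJ/h
Q = ΔH = -14773 kJ/h = -4.1035 kW
Heat removed = 4.1035 kJ/s

Q_out = 4.10 kJ/s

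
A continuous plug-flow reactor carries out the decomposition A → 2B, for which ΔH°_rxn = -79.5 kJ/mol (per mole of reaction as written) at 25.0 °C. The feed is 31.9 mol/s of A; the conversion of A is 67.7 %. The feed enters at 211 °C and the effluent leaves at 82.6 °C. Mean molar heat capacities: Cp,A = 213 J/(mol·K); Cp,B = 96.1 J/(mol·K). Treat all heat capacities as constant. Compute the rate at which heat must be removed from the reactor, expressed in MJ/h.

Extent of reaction ξ = 0.677 × 31.9 = 21.596 mol/s
Reaction term: ξ·ΔH°_rxn = 21.596 × -79.5 = -1716.9 kJ/s
Sensible, feed 211→25 °C: -1263.8 kJ/s
Outlet flows (mol/s): A 10.304, B 43.193
Sensible, products 25→82.6 °C: 365.5 kJ/s
Q = ΔH = -2615.2 kJ/s = -2615.2 kW
Heat removed = 9414.8 MJ/h

Q_out = 9410 MJ/h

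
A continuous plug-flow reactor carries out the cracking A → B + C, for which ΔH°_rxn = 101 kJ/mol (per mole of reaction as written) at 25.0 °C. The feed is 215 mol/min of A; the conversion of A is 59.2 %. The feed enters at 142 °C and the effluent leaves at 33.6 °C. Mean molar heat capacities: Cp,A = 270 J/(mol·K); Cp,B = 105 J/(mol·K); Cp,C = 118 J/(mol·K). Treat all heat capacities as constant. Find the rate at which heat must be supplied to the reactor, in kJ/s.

Extent of reaction ξ = 0.592 × 215 = 127.28 mol/min
Reaction term: ξ·ΔH°_rxn = 127.28 × 101 = 12855 kJ/min
Sensible, feed 142→25 °C: -6791.9 kJ/min
Outlet flows (mol/min): A 87.72, B 127.28, C 127.28
Sensible, products 25→33.6 °C: 447.78 kJ/min
Q = ΔH = 6511.2 kJ/min = 108.52 kW
Heat supplied = 108.52 kJ/s

Q_in = 109 kJ/s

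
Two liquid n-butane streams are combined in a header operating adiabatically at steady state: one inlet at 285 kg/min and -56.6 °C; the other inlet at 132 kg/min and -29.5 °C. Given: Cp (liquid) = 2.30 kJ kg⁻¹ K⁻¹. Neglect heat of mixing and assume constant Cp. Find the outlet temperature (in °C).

T_out = -48.0 °C

Energy balance with Q = 0: Σ ṁᵢCp,ᵢ(T_out − Tᵢ) = 0
Σ ṁᵢCp,ᵢTᵢ = 285×2.30×-56.6 + 132×2.30×-29.5 = -46058
Σ ṁᵢCp,ᵢ = 285×2.30 + 132×2.30 = 959.1
T_out = -46058 / 959.1 = -48.022 °C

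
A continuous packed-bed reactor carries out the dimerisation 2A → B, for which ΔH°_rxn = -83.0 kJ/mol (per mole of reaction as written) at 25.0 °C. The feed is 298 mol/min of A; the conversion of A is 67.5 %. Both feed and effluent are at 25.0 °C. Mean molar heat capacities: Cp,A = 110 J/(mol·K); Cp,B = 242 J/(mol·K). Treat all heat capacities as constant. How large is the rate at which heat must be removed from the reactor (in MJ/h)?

Q_out = 501 MJ/h

Extent of reaction ξ = 0.675 × 298 / 2 = 100.58 mol/min
Reaction term: ξ·ΔH°_rxn = 100.58 × -83.0 = -8347.7 kJ/min
Q = ΔH = -8347.7 kJ/min = -139.13 kW
Heat removed = 500.86 MJ/h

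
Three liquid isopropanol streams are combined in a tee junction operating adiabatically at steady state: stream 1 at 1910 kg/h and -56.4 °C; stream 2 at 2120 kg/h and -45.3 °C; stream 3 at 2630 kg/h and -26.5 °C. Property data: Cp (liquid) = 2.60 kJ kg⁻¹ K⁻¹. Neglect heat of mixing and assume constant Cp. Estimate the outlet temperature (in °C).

Energy balance with Q = 0: Σ ṁᵢCp,ᵢ(T_out − Tᵢ) = 0
Σ ṁᵢCp,ᵢTᵢ = 1910×2.60×-56.4 + 2120×2.60×-45.3 + 2630×2.60×-26.5 = -710980
Σ ṁᵢCp,ᵢ = 1910×2.60 + 2120×2.60 + 2630×2.60 = 17316
T_out = -710980 / 17316 = -41.059 °C

T_out = -41.1 °C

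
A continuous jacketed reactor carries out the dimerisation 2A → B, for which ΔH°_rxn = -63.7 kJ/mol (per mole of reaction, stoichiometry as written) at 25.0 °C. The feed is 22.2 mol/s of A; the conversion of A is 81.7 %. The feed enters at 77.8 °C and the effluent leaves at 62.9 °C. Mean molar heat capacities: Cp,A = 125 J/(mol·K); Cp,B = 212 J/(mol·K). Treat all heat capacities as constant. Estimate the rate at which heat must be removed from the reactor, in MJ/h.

Q_out = 2280 MJ/h

Extent of reaction ξ = 0.817 × 22.2 / 2 = 9.0687 mol/s
Reaction term: ξ·ΔH°_rxn = 9.0687 × -63.7 = -577.68 kJ/s
Sensible, feed 77.8→25 °C: -146.52 kJ/s
Outlet flows (mol/s): A 4.0626, B 9.0687
Sensible, products 25→62.9 °C: 92.112 kJ/s
Q = ΔH = -632.08 kJ/s = -632.08 kW
Heat removed = 2275.5 MJ/h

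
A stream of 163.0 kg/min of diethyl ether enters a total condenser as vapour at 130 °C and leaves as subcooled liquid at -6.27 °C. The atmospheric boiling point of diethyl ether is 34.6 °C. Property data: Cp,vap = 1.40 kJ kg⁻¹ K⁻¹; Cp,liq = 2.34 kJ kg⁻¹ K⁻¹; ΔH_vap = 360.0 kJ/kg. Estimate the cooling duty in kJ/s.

Q_c = 1600 kJ/s

vapour 130→34.6 °C: -133.56 kJ/kg
condensation at 34.6 °C: -360 kJ/kg
liquid 34.6→-6.27 °C: -95.636 kJ/kg
Δh = -133.56 + -360 + -95.636 = -589.2 kJ/kg
Q = ṁ·Δh = 163.0 kg/min × -589.2 kJ/kg = -96039 kJ/min
|Q| = 1600.6 kW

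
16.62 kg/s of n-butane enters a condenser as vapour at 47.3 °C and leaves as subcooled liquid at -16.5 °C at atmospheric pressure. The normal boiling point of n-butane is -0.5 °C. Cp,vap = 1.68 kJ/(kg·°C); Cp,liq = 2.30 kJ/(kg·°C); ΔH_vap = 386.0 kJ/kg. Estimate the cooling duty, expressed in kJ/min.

Q_c = 502000 kJ/min

vapour 47.3→-0.5 °C: -80.304 kJ/kg
condensation at -0.5 °C: -386 kJ/kg
liquid -0.5→-16.5 °C: -36.8 kJ/kg
Δh = -80.304 + -386 + -36.8 = -503.1 kJ/kg
Q = ṁ·Δh = 16.62 kg/s × -503.1 kJ/kg = -8361.6 kJ/s
|Q| = 8361.6 kW = 501700 kJ/min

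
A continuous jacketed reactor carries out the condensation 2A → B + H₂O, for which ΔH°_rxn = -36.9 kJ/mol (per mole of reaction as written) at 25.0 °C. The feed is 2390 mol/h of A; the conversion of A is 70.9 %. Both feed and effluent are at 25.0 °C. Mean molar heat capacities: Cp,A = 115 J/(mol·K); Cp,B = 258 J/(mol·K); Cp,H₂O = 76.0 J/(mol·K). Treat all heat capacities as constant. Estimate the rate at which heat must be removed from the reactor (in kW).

Q_out = 8.68 kW

Extent of reaction ξ = 0.709 × 2390 / 2 = 847.25 mol/h
Reaction term: ξ·ΔH°_rxn = 847.25 × -36.9 = -31264 kJ/h
Q = ΔH = -31264 kJ/h = -8.6844 kW
Heat removed = 8.6844 kW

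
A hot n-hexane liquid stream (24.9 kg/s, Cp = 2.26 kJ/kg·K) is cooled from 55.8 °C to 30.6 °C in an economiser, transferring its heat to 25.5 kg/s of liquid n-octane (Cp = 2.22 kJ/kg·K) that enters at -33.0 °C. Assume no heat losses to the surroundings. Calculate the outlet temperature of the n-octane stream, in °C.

T_c,out = -7.95 °C

Heat released by hot stream: Q = 24.9 × 2.26 × (55.8 − 30.6) = 1418.1 kJ/s
Energy balance on cold side (adiabatic exchanger): Q = ṁ_c·Cp_c·(T_c,out − T_c,in)
T_c,out = -33.0 + 1418.1/(25.5 × 2.22) = -7.9496 °C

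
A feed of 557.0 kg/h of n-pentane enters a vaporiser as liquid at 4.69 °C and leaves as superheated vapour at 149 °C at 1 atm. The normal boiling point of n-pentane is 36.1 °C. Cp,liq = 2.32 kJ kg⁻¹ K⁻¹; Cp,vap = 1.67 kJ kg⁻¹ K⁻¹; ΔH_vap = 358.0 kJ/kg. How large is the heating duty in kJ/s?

liquid 4.69→36.1 °C: 72.871 kJ/kg
vaporisation at 36.1 °C: 358 kJ/kg
vapour 36.1→149 °C: 188.54 kJ/kg
Δh = 72.871 + 358 + 188.54 = 619.41 kJ/kg
Q = ṁ·Δh = 557.0 kg/h × 619.41 kJ/kg = 345010 kJ/h
|Q| = 95.837 kW

Q = 95.8 kJ/s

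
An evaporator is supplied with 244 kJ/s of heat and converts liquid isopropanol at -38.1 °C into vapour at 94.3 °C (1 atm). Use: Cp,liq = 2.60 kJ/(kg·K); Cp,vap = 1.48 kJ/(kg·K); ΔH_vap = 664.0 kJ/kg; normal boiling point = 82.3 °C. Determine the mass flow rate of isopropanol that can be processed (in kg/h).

ṁ = 883 kg/h

Δh = 2.60×(82.3−-38.1) + 664.0 + 1.48×(94.3−82.3) = 994.8 kJ/kg
Q = 244 kJ/s = 244 kJ/s = 878400 kJ/h
ṁ = Q/Δh = 878400 / 994.8 = 882.99 kg/h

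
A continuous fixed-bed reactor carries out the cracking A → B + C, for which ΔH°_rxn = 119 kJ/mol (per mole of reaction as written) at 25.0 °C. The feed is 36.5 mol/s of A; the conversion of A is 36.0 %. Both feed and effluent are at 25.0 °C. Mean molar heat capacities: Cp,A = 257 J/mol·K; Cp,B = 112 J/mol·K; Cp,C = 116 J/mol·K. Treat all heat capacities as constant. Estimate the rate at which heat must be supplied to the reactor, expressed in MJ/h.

Extent of reaction ξ = 0.360 × 36.5 = 13.14 mol/s
Reaction term: ξ·ΔH°_rxn = 13.14 × 119 = 1563.7 kJ/s
Q = ΔH = 1563.7 kJ/s = 1563.7 kW
Heat supplied = 5629.2 MJ/h

Q_in = 5630 MJ/h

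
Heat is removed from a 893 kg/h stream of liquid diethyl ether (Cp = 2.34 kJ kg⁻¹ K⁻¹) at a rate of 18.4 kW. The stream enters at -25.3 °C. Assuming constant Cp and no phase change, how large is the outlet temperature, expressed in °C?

Q = 18.4 kW = 66240 kJ/h
ΔT = Q/(ṁ·Cp) = 66240/(893×2.34) = 31.7 K
T_out = -25.3 − 31.7 = -57 °C

T_out = -57.0 °C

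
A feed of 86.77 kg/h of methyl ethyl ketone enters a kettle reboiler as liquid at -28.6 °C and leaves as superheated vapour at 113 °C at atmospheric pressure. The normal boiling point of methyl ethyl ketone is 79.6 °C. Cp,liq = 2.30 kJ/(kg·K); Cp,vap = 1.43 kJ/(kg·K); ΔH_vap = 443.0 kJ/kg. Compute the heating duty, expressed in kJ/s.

liquid -28.6→79.6 °C: 248.86 kJ/kg
vaporisation at 79.6 °C: 443 kJ/kg
vapour 79.6→113 °C: 47.762 kJ/kg
Δh = 248.86 + 443 + 47.762 = 739.62 kJ/kg
Q = ṁ·Δh = 86.77 kg/h × 739.62 kJ/kg = 64177 kJ/h
|Q| = 17.827 kW

Q = 17.8 kJ/s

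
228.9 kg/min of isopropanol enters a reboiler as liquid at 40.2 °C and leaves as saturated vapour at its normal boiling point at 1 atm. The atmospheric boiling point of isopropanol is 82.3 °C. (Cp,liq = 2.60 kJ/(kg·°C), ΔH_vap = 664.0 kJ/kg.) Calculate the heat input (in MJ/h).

liquid 40.2→82.3 °C: 109.46 kJ/kg
vaporisation at 82.3 °C: 664 kJ/kg
Δh = 109.46 + 664 = 773.46 kJ/kg
Q = ṁ·Δh = 228.9 kg/min × 773.46 kJ/kg = 177040 kJ/min
|Q| = 2950.7 kW = 10623 MJ/h

Q = 10600 MJ/h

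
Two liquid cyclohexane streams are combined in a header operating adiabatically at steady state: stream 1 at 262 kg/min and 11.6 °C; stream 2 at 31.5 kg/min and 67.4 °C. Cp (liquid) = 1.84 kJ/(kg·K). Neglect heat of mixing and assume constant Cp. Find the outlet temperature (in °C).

T_out = 17.6 °C

Energy balance with Q = 0: Σ ṁᵢCp,ᵢ(T_out − Tᵢ) = 0
T_out = Σ ṁᵢCp,ᵢTᵢ / Σ ṁᵢCp,ᵢ
      = 9498.6 / 540.04 = 17.589 °C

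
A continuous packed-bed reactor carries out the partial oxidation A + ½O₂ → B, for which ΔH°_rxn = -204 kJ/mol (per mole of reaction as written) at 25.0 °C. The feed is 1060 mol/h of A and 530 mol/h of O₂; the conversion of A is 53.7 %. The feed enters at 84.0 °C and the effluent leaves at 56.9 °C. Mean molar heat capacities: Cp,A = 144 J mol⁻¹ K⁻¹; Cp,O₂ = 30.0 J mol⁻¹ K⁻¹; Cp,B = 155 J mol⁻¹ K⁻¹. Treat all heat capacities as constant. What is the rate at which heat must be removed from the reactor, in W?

Extent of reaction ξ = 0.537 × 1060 = 569.22 mol/h
Reaction term: ξ·ΔH°_rxn = 569.22 × -204 = -116120 kJ/h
Sensible, feed 84.0→25 °C: -9943.9 kJ/h
Outlet flows (mol/h): A 490.78, O₂ 245.39, B 569.22
Sensible, products 25→56.9 °C: 5303.8 kJ/h
Q = ΔH = -120760 kJ/h = -33.545 kW
Heat removed = 33545 W

Q_out = 33500 W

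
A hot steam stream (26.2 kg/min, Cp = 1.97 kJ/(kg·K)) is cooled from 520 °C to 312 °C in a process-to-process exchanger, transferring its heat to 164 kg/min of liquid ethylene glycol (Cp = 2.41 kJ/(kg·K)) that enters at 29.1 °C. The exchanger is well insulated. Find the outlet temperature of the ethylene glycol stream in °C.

T_c,out = 56.3 °C

Heat released by hot stream: Q = 26.2 × 1.97 × (520 − 312) = 10736 kJ/min
Energy balance on cold side (adiabatic exchanger): Q = ṁ_c·Cp_c·(T_c,out − T_c,in)
T_c,out = 29.1 + 10736/(164 × 2.41) = 56.263 °C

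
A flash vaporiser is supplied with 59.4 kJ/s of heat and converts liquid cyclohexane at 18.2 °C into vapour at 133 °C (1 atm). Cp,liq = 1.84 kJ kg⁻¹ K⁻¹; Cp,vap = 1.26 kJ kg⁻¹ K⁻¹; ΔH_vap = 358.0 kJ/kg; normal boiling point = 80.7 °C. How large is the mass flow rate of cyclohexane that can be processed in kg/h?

ṁ = 397 kg/h

Δh = 1.84×(80.7−18.2) + 358.0 + 1.26×(133−80.7) = 538.9 kJ/kg
Q = 59.4 kJ/s = 59.4 kJ/s = 213840 kJ/h
ṁ = Q/Δh = 213840 / 538.9 = 396.81 kg/h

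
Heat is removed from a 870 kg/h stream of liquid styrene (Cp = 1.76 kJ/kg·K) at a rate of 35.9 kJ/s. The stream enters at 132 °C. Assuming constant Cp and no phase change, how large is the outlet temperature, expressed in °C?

T_out = 47.6 °C

Q = 35.9 kJ/s = 129240 kJ/h
ΔT = Q/(ṁ·Cp) = 129240/(870×1.76) = 84.404 K
T_out = 132 − 84.404 = 47.596 °C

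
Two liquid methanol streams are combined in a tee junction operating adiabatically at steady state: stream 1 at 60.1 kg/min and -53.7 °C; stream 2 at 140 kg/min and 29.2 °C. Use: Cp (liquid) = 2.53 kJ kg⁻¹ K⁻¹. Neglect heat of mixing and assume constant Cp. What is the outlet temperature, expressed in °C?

No heat crosses the boundary, so H_out = H_in.
Σ ṁᵢCp,ᵢTᵢ = 60.1×2.53×-53.7 + 140×2.53×29.2 = 2177.4
Σ ṁᵢCp,ᵢ = 60.1×2.53 + 140×2.53 = 506.25
T_out = 2177.4 / 506.25 = 4.301 °C

T_out = 4.30 °C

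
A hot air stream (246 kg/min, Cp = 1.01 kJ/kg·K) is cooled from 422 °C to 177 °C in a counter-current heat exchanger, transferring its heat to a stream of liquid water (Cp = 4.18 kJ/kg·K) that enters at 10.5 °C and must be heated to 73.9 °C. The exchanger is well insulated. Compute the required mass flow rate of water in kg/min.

ṁ_c = 230 kg/min

Heat released by hot stream: Q = 246 × 1.01 × (422 − 177) = 60873 kJ/min
Energy balance on cold side (adiabatic exchanger): Q = ṁ_c·Cp_c·(T_c,out − T_c,in)
ṁ_c = 60873 / [4.18 × (73.9 − 10.5)] = 229.7 kg/min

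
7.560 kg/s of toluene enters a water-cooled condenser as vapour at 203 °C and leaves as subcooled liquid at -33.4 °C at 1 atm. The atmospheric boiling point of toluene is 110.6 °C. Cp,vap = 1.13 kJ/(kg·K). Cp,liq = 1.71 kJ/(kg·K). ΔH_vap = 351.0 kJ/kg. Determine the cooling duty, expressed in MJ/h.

vapour 203→110.6 °C: -104.41 kJ/kg
condensation at 110.6 °C: -351 kJ/kg
liquid 110.6→-33.4 °C: -246.24 kJ/kg
Δh = -104.41 + -351 + -246.24 = -701.65 kJ/kg
Q = ṁ·Δh = 7.560 kg/s × -701.65 kJ/kg = -5304.5 kJ/s
|Q| = 5304.5 kW = 19096 MJ/h

Q_c = 19100 MJ/h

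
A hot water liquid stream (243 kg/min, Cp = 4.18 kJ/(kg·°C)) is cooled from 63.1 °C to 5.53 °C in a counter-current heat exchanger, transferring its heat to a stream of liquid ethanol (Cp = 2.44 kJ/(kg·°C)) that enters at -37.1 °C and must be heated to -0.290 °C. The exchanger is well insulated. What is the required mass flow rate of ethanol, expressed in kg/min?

ṁ_c = 651 kg/min

Heat released by hot stream: Q = 243 × 4.18 × (63.1 − 5.53) = 58476 kJ/min
Energy balance on cold side (adiabatic exchanger): Q = ṁ_c·Cp_c·(T_c,out − T_c,in)
ṁ_c = 58476 / [2.44 × (-0.290 − -37.1)] = 651.06 kg/min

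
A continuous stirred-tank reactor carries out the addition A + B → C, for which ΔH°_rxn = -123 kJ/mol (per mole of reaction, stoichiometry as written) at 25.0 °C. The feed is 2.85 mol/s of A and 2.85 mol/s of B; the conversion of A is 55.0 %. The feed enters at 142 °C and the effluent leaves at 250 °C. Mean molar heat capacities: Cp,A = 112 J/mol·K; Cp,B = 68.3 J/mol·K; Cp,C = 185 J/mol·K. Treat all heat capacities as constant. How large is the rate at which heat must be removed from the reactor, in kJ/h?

Q_out = 488000 kJ/h

Extent of reaction ξ = 0.550 × 2.85 = 1.5675 mol/s
Reaction term: ξ·ΔH°_rxn = 1.5675 × -123 = -192.8 kJ/s
Sensible, feed 142→25 °C: -60.121 kJ/s
Outlet flows (mol/s): A 1.2825, B 1.2825, C 1.5675
Sensible, products 25→250 °C: 117.28 kJ/s
Q = ΔH = -135.65 kJ/s = -135.65 kW
Heat removed = 488330 kJ/h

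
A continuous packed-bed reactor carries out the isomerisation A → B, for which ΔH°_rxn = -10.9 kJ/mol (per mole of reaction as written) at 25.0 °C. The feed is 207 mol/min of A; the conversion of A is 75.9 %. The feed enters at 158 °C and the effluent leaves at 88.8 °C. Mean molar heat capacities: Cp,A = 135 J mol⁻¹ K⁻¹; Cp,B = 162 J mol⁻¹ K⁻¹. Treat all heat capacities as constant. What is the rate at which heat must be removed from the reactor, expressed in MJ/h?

Extent of reaction ξ = 0.759 × 207 = 157.11 mol/min
Reaction term: ξ·ΔH°_rxn = 157.11 × -10.9 = -1712.5 kJ/min
Sensible, feed 158→25 °C: -3716.7 kJ/min
Outlet flows (mol/min): A 49.887, B 157.11
Sensible, products 25→88.8 °C: 2053.5 kJ/min
Q = ΔH = -3375.7 kJ/min = -56.261 kW
Heat removed = 202.54 MJ/h

Q_out = 203 MJ/h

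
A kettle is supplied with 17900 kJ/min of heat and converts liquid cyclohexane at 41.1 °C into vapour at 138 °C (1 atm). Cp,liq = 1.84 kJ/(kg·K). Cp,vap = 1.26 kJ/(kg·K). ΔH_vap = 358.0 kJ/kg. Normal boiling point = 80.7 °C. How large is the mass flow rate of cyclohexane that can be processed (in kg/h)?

ṁ = 2130 kg/h

Δh = 1.84×(80.7−41.1) + 358.0 + 1.26×(138−80.7) = 503.06 kJ/kg
Q = 17900 kJ/min = 298.33 kJ/s = 1.074e+06 kJ/h
ṁ = Q/Δh = 1.074e+06 / 503.06 = 2134.9 kg/h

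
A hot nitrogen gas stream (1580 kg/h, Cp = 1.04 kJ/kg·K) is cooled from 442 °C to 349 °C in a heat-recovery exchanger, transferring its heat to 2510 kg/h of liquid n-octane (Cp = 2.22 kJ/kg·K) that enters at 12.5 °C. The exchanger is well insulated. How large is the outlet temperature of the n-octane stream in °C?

Heat released by hot stream: Q = 1580 × 1.04 × (442 − 349) = 152820 kJ/h
Energy balance on cold side (adiabatic exchanger): Q = ṁ_c·Cp_c·(T_c,out − T_c,in)
T_c,out = 12.5 + 152820/(2510 × 2.22) = 39.925 °C

T_c,out = 39.9 °C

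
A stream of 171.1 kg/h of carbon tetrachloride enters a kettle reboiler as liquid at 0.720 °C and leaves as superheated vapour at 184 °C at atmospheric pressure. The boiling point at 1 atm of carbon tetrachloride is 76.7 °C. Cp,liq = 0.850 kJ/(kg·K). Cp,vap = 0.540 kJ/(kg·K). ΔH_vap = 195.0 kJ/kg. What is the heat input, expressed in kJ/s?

liquid 0.720→76.7 °C: 64.583 kJ/kg
vaporisation at 76.7 °C: 195 kJ/kg
vapour 76.7→184 °C: 57.942 kJ/kg
Δh = 64.583 + 195 + 57.942 = 317.52 kJ/kg
Q = ṁ·Δh = 171.1 kg/h × 317.52 kJ/kg = 54329 kJ/h
|Q| = 15.091 kW

Q = 15.1 kJ/s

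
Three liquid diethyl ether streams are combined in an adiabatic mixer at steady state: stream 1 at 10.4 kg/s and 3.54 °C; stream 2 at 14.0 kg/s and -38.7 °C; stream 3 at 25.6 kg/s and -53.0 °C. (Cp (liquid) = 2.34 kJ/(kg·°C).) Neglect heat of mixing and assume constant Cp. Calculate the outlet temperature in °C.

T_out = -37.2 °C

No heat crosses the boundary, so H_out = H_in.
Σ ṁᵢCp,ᵢTᵢ = 10.4×2.34×3.54 + 14.0×2.34×-38.7 + 25.6×2.34×-53.0 = -4356.6
Σ ṁᵢCp,ᵢ = 10.4×2.34 + 14.0×2.34 + 25.6×2.34 = 117
T_out = -4356.6 / 117 = -37.236 °C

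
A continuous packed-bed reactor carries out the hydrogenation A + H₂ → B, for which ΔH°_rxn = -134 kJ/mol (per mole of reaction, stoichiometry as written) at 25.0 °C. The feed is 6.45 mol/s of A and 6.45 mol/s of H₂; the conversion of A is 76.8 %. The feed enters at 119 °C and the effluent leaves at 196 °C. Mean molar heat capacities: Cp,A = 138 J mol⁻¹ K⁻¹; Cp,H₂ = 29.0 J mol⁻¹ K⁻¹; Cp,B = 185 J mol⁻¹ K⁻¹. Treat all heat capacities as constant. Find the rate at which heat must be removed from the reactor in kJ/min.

Extent of reaction ξ = 0.768 × 6.45 = 4.9536 mol/s
Reaction term: ξ·ΔH°_rxn = 4.9536 × -134 = -663.78 kJ/s
Sensible, feed 119→25 °C: -101.25 kJ/s
Outlet flows (mol/s): A 1.4964, H₂ 1.4964, B 4.9536
Sensible, products 25→196 °C: 199.44 kJ/s
Q = ΔH = -565.59 kJ/s = -565.59 kW
Heat removed = 33936 kJ/min

Q_out = 33900 kJ/min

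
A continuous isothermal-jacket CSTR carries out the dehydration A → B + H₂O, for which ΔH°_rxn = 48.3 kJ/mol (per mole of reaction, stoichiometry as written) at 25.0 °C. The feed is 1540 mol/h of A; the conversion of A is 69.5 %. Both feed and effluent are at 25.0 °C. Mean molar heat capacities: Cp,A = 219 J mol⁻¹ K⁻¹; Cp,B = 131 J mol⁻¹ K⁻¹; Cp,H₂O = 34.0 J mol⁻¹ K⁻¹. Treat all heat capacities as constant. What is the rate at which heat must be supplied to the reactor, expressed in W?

Q_in = 14400 W

Extent of reaction ξ = 0.695 × 1540 = 1070.3 mol/h
Reaction term: ξ·ΔH°_rxn = 1070.3 × 48.3 = 51695 kJ/h
Q = ΔH = 51695 kJ/h = 14.36 kW
Heat supplied = 14360 W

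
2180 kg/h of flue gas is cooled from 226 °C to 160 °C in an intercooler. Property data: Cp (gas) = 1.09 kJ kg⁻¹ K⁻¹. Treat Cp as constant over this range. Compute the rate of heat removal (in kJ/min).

Q_c = 2610 kJ/min

Q = ṁ·Cp·ΔT = 2180 × 1.09 × (160 − 226) = -156830 kJ/h
Converting: 156830 / 3600 s = 43.564 kW
Cooling duty = 2613.8 kJ/min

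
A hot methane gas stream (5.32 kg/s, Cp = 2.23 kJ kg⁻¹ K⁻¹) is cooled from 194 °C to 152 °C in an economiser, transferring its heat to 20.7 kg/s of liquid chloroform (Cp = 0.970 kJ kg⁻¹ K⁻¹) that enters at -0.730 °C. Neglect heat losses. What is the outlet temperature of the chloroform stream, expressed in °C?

T_c,out = 24.1 °C

Heat released by hot stream: Q = 5.32 × 2.23 × (194 − 152) = 498.27 kJ/s
Energy balance on cold side (adiabatic exchanger): Q = ṁ_c·Cp_c·(T_c,out − T_c,in)
T_c,out = -0.730 + 498.27/(20.7 × 0.970) = 24.086 °C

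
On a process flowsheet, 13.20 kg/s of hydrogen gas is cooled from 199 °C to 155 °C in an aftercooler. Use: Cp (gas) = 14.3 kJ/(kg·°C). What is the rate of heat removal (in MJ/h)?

Q_c = 29900 MJ/h

Q = ṁ·Cp·ΔT = 13.20 × 14.3 × (155 − 199) = -8305.4 kJ/s
Cooling duty = 29900 MJ/h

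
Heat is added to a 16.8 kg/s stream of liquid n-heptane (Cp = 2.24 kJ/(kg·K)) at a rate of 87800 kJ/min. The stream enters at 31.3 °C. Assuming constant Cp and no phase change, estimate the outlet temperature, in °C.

T_out = 70.2 °C

Q = 87800 kJ/min = 1463.3 kJ/s
ΔT = Q/(ṁ·Cp) = 1463.3/(16.8×2.24) = 38.885 K
T_out = 31.3 + 38.885 = 70.185 °C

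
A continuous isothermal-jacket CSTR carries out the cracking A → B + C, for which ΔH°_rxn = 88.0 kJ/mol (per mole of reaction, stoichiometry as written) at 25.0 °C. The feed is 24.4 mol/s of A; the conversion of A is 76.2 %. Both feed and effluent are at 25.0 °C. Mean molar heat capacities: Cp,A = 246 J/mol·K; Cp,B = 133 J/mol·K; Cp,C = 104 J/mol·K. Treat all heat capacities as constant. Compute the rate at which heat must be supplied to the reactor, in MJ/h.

Q_in = 5890 MJ/h

Extent of reaction ξ = 0.762 × 24.4 = 18.593 mol/s
Reaction term: ξ·ΔH°_rxn = 18.593 × 88.0 = 1636.2 kJ/s
Q = ΔH = 1636.2 kJ/s = 1636.2 kW
Heat supplied = 5890.2 MJ/h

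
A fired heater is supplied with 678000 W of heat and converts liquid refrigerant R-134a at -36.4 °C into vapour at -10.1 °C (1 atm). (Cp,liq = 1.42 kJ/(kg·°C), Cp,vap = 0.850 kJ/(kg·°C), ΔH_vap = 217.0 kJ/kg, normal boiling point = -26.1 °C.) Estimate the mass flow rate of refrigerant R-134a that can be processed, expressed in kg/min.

ṁ = 166 kg/min

Δh = 1.42×(-26.1−-36.4) + 217.0 + 0.850×(-10.1−-26.1) = 245.23 kJ/kg
Q = 678000 W = 678 kJ/s = 40680 kJ/min
ṁ = Q/Δh = 40680 / 245.23 = 165.89 kg/min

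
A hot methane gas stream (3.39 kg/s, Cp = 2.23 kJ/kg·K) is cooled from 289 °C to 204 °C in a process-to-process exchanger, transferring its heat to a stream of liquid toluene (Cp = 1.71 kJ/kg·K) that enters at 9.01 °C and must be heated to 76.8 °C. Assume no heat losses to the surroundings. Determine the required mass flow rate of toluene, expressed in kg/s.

ṁ_c = 5.54 kg/s

Heat released by hot stream: Q = 3.39 × 2.23 × (289 − 204) = 642.57 kJ/s
Energy balance on cold side (adiabatic exchanger): Q = ṁ_c·Cp_c·(T_c,out − T_c,in)
ṁ_c = 642.57 / [1.71 × (76.8 − 9.01)] = 5.5432 kg/s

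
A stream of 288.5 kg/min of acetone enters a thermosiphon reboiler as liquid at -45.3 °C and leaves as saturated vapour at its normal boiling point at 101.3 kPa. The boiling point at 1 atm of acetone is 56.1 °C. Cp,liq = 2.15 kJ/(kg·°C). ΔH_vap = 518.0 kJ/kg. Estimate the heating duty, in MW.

liquid -45.3→56.1 °C: 218.01 kJ/kg
vaporisation at 56.1 °C: 518 kJ/kg
Δh = 218.01 + 518 = 736.01 kJ/kg
Q = ṁ·Δh = 288.5 kg/min × 736.01 kJ/kg = 212340 kJ/min
|Q| = 3539 kW = 3.539 MW

Q = 3.54 MW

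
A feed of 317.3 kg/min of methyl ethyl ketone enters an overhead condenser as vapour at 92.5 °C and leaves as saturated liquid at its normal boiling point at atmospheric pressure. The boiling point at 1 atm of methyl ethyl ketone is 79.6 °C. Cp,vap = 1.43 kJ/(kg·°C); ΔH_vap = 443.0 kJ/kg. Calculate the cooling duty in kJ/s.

Q_c = 2440 kJ/s

vapour 92.5→79.6 °C: -18.447 kJ/kg
condensation at 79.6 °C: -443 kJ/kg
Δh = -18.447 + -443 = -461.45 kJ/kg
Q = ṁ·Δh = 317.3 kg/min × -461.45 kJ/kg = -146420 kJ/min
|Q| = 2440.3 kW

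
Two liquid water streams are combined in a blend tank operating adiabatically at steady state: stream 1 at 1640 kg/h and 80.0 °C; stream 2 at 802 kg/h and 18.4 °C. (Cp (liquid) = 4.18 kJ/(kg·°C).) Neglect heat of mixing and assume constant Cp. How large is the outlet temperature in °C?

T_out = 59.8 °C

Energy balance with Q = 0: Σ ṁᵢCp,ᵢ(T_out − Tᵢ) = 0
Σ ṁᵢCp,ᵢTᵢ = 1640×4.18×80.0 + 802×4.18×18.4 = 610100
Σ ṁᵢCp,ᵢ = 1640×4.18 + 802×4.18 = 10208
T_out = 610100 / 10208 = 59.769 °C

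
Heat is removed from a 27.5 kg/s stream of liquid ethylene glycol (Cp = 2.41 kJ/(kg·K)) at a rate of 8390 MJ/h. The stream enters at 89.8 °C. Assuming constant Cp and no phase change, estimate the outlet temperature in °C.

T_out = 54.6 °C

Q = 8390 MJ/h = 2330.6 kJ/s
ΔT = Q/(ṁ·Cp) = 2330.6/(27.5×2.41) = 35.165 K
T_out = 89.8 − 35.165 = 54.635 °C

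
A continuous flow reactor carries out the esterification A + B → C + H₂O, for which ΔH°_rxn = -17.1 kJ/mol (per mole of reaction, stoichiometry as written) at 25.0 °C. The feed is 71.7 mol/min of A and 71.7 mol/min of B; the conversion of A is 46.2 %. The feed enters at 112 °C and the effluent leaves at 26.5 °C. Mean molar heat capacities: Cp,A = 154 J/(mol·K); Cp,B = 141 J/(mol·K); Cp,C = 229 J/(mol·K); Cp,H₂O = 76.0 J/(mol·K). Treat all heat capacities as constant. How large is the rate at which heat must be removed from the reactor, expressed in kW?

Q_out = 39.6 kW

Extent of reaction ξ = 0.462 × 71.7 = 33.125 mol/min
Reaction term: ξ·ΔH°_rxn = 33.125 × -17.1 = -566.44 kJ/min
Sensible, feed 112→25 °C: -1840.2 kJ/min
Outlet flows (mol/min): A 38.575, B 38.575, C 33.125, H₂O 33.125
Sensible, products 25→26.5 °C: 32.224 kJ/min
Q = ΔH = -2374.4 kJ/min = -39.573 kW
Heat removed = 39.573 kW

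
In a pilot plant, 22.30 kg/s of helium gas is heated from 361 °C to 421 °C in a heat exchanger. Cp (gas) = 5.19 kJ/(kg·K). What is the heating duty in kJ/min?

Q = 417000 kJ/min

Q = ṁ·Cp·ΔT = 22.30 × 5.19 × (421 − 361) = 6944.2 kJ/s
Heating duty = 416650 kJ/min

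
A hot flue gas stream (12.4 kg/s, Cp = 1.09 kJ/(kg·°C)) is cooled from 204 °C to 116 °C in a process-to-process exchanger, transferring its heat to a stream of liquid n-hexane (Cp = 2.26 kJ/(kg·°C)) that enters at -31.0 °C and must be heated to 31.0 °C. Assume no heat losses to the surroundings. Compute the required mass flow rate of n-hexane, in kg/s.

Heat released by hot stream: Q = 12.4 × 1.09 × (204 − 116) = 1189.4 kJ/s
Energy balance on cold side (adiabatic exchanger): Q = ṁ_c·Cp_c·(T_c,out − T_c,in)
ṁ_c = 1189.4 / [2.26 × (31.0 − -31.0)] = 8.4885 kg/s

ṁ_c = 8.49 kg/s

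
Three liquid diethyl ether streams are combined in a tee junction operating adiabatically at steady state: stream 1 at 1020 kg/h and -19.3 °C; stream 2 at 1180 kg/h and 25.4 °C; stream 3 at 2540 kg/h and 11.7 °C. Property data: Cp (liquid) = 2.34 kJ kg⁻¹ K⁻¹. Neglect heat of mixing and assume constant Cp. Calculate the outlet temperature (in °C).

T_out = 8.44 °C

Energy balance with Q = 0: Σ ṁᵢCp,ᵢ(T_out − Tᵢ) = 0
Σ ṁᵢCp,ᵢTᵢ = 1020×2.34×-19.3 + 1180×2.34×25.4 + 2540×2.34×11.7 = 93609
Σ ṁᵢCp,ᵢ = 1020×2.34 + 1180×2.34 + 2540×2.34 = 11092
T_out = 93609 / 11092 = 8.4397 °C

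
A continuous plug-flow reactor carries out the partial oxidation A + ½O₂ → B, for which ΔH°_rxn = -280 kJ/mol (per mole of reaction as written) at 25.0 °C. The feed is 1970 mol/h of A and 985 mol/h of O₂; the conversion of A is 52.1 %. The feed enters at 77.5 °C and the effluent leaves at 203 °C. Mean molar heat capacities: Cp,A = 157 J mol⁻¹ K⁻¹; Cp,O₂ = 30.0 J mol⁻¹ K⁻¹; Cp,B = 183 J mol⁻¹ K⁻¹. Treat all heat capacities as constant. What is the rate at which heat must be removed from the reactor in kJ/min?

Q_out = 4050 kJ/min

Extent of reaction ξ = 0.521 × 1970 = 1026.4 mol/h
Reaction term: ξ·ΔH°_rxn = 1026.4 × -280 = -287380 kJ/h
Sensible, feed 77.5→25 °C: -17789 kJ/h
Outlet flows (mol/h): A 943.63, O₂ 471.81, B 1026.4
Sensible, products 25→203 °C: 62323 kJ/h
Q = ΔH = -242850 kJ/h = -67.458 kW
Heat removed = 4047.5 kJ/min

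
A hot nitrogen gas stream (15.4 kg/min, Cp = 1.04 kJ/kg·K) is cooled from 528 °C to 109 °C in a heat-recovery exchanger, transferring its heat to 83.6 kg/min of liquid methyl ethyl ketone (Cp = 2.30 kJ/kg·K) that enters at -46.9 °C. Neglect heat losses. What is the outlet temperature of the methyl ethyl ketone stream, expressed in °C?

Heat released by hot stream: Q = 15.4 × 1.04 × (528 − 109) = 6710.7 kJ/min
Energy balance on cold side (adiabatic exchanger): Q = ṁ_c·Cp_c·(T_c,out − T_c,in)
T_c,out = -46.9 + 6710.7/(83.6 × 2.30) = -11.999 °C

T_c,out = -12.0 °C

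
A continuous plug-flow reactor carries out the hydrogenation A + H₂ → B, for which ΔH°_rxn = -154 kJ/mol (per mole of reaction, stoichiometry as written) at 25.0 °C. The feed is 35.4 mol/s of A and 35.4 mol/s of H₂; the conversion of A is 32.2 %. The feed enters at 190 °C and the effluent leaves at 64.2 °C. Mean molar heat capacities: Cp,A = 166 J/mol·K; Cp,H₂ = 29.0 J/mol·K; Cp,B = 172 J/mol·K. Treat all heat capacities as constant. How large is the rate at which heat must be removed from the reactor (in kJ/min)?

Extent of reaction ξ = 0.322 × 35.4 = 11.399 mol/s
Reaction term: ξ·ΔH°_rxn = 11.399 × -154 = -1755.4 kJ/s
Sensible, feed 190→25 °C: -1139 kJ/s
Outlet flows (mol/s): A 24.001, H₂ 24.001, B 11.399
Sensible, products 25→64.2 °C: 260.32 kJ/s
Q = ΔH = -2634.1 kJ/s = -2634.1 kW
Heat removed = 158050 kJ/min

Q_out = 158000 kJ/min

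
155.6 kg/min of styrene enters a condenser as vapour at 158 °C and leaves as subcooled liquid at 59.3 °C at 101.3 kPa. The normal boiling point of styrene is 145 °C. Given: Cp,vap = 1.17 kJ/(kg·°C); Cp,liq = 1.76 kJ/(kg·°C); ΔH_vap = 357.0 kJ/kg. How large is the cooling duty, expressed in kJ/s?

vapour 158→145 °C: -15.21 kJ/kg
condensation at 145 °C: -357 kJ/kg
liquid 145→59.3 °C: -150.83 kJ/kg
Δh = -15.21 + -357 + -150.83 = -523.04 kJ/kg
Q = ṁ·Δh = 155.6 kg/min × -523.04 kJ/kg = -81385 kJ/min
|Q| = 1356.4 kW

Q_c = 1360 kJ/s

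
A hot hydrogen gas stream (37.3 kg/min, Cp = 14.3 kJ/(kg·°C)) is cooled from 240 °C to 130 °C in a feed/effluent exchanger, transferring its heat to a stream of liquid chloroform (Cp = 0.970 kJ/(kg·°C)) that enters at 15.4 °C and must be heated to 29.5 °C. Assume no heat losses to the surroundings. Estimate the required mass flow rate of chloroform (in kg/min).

Heat released by hot stream: Q = 37.3 × 14.3 × (240 − 130) = 58673 kJ/min
Energy balance on cold side (adiabatic exchanger): Q = ṁ_c·Cp_c·(T_c,out − T_c,in)
ṁ_c = 58673 / [0.970 × (29.5 − 15.4)] = 4289.9 kg/min

ṁ_c = 4290 kg/min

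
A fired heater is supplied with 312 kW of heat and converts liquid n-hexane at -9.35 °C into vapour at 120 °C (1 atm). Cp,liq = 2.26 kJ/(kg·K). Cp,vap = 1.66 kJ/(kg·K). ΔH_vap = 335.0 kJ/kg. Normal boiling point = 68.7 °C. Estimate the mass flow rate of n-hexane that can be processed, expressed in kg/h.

ṁ = 1880 kg/h

Δh = 2.26×(68.7−-9.35) + 335.0 + 1.66×(120−68.7) = 596.55 kJ/kg
Q = 312 kW = 312 kJ/s = 1.1232e+06 kJ/h
ṁ = Q/Δh = 1.1232e+06 / 596.55 = 1882.8 kg/h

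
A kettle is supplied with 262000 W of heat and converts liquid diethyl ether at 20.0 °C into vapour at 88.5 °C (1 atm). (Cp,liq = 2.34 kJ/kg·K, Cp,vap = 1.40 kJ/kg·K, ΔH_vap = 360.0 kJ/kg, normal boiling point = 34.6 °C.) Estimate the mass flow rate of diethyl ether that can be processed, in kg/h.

Δh = 2.34×(34.6−20.0) + 360.0 + 1.40×(88.5−34.6) = 469.62 kJ/kg
Q = 262000 W = 262 kJ/s = 943200 kJ/h
ṁ = Q/Δh = 943200 / 469.62 = 2008.4 kg/h

ṁ = 2010 kg/h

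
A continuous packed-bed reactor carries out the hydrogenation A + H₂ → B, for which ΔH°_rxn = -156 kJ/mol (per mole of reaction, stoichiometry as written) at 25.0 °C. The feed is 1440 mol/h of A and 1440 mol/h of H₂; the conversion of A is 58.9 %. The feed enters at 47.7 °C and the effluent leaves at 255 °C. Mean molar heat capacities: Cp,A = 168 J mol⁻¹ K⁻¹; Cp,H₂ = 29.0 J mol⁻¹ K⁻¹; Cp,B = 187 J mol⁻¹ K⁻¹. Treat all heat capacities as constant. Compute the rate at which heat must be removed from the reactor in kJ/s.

Extent of reaction ξ = 0.589 × 1440 = 848.16 mol/h
Reaction term: ξ·ΔH°_rxn = 848.16 × -156 = -132310 kJ/h
Sensible, feed 47.7→25 °C: -6439.5 kJ/h
Outlet flows (mol/h): A 591.84, H₂ 591.84, B 848.16
Sensible, products 25→255 °C: 63296 kJ/h
Q = ΔH = -75457 kJ/h = -20.96 kW
Heat removed = 20.96 kJ/s

Q_out = 21.0 kJ/s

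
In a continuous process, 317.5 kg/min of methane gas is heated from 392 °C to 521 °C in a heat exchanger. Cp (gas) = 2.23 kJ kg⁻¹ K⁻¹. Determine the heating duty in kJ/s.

Q = 1520 kJ/s

Q = ṁ·Cp·ΔT = 317.5 × 2.23 × (521 − 392) = 91335 kJ/min
Converting: 91335 / 60 s = 1522.3 kW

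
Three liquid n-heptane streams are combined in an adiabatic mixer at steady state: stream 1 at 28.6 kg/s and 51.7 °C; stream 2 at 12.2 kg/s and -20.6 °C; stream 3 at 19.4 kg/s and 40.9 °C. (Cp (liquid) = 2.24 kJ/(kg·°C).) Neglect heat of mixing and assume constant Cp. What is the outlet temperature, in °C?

T_out = 33.6 °C

Adiabatic, steady state ⇒ Σ ṁᵢCp,ᵢ(T_out − Tᵢ) = 0
T_out = Σ ṁᵢCp,ᵢTᵢ / Σ ṁᵢCp,ᵢ
      = 4526.5 / 134.85 = 33.567 °C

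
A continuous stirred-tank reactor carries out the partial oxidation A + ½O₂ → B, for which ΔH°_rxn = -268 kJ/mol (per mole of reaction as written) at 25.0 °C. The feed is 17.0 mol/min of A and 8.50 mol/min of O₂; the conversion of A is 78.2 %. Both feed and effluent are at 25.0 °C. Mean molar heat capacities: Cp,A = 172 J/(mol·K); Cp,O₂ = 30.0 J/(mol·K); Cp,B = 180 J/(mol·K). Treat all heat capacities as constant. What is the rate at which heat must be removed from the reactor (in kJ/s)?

Extent of reaction ξ = 0.782 × 17.0 = 13.294 mol/min
Reaction term: ξ·ΔH°_rxn = 13.294 × -268 = -3562.8 kJ/min
Q = ΔH = -3562.8 kJ/min = -59.38 kW
Heat removed = 59.38 kJ/s

Q_out = 59.4 kJ/s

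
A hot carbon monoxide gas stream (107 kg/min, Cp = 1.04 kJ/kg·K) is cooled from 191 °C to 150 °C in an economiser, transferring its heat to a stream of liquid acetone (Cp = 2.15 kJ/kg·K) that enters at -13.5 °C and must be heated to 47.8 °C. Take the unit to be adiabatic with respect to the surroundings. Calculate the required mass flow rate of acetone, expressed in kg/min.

Heat released by hot stream: Q = 107 × 1.04 × (191 − 150) = 4562.5 kJ/min
Energy balance on cold side (adiabatic exchanger): Q = ṁ_c·Cp_c·(T_c,out − T_c,in)
ṁ_c = 4562.5 / [2.15 × (47.8 − -13.5)] = 34.618 kg/min

ṁ_c = 34.6 kg/min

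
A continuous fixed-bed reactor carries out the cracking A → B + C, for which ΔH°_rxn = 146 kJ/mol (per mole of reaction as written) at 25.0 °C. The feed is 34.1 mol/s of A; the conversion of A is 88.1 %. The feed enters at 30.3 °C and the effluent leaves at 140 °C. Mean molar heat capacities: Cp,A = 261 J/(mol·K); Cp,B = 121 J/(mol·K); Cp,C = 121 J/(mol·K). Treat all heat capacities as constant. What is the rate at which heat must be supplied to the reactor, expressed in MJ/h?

Q_in = 19100 MJ/h

Extent of reaction ξ = 0.881 × 34.1 = 30.042 mol/s
Reaction term: ξ·ΔH°_rxn = 30.042 × 146 = 4386.1 kJ/s
Sensible, feed 30.3→25 °C: -47.171 kJ/s
Outlet flows (mol/s): A 4.0579, B 30.042, C 30.042
Sensible, products 25→140 °C: 957.87 kJ/s
Q = ΔH = 5296.8 kJ/s = 5296.8 kW
Heat supplied = 19069 MJ/h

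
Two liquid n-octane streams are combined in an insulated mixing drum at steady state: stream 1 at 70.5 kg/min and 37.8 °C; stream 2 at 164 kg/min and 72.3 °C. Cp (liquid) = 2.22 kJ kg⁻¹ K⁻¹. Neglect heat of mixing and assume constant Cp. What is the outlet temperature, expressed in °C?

T_out = 61.9 °C

Adiabatic, steady state ⇒ Σ ṁᵢCp,ᵢ(T_out − Tᵢ) = 0
Σ ṁᵢCp,ᵢTᵢ = 70.5×2.22×37.8 + 164×2.22×72.3 = 32239
Σ ṁᵢCp,ᵢ = 70.5×2.22 + 164×2.22 = 520.59
T_out = 32239 / 520.59 = 61.928 °C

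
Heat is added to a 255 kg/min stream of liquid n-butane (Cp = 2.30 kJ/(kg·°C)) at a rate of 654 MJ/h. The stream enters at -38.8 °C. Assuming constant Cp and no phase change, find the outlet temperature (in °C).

T_out = -20.2 °C

Q = 654 MJ/h = 10900 kJ/min
ΔT = Q/(ṁ·Cp) = 10900/(255×2.30) = 18.585 K
T_out = -38.8 + 18.585 = -20.215 °C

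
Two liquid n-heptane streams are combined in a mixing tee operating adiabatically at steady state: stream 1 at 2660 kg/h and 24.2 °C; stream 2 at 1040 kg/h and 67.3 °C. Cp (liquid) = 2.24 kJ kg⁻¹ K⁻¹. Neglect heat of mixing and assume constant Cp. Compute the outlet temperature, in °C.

Energy balance with Q = 0: Σ ṁᵢCp,ᵢ(T_out − Tᵢ) = 0
T_out = Σ ṁᵢCp,ᵢTᵢ / Σ ṁᵢCp,ᵢ
      = 300980 / 8288 = 36.315 °C

T_out = 36.3 °C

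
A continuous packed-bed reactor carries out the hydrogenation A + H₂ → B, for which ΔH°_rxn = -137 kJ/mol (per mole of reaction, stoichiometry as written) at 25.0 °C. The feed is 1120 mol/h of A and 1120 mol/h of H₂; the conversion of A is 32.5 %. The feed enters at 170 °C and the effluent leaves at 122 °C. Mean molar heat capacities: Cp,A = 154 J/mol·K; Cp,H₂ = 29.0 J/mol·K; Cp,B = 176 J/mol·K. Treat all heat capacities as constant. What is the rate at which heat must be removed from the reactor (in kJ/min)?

Extent of reaction ξ = 0.325 × 1120 = 364 mol/h
Reaction term: ξ·ΔH°_rxn = 364 × -137 = -49868 kJ/h
Sensible, feed 170→25 °C: -29719 kJ/h
Outlet flows (mol/h): A 756, H₂ 756, B 364
Sensible, products 25→122 °C: 19634 kJ/h
Q = ΔH = -59953 kJ/h = -16.654 kW
Heat removed = 999.22 kJ/min

Q_out = 999 kJ/min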